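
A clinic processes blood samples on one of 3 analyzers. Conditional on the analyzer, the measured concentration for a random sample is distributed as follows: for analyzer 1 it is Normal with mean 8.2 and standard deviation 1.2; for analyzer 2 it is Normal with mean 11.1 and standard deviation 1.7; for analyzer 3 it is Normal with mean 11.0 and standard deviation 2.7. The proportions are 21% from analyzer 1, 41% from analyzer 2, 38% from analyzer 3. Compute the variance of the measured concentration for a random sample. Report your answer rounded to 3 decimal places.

Per component, 1: μ=8.2, E[X²]=68.68; 2: μ=11.1, E[X²]=126.1; 3: μ=11, E[X²]=128.29.
E[X] = 0.21·8.2 + 0.41·11.1 + 0.38·11 = 10.453.
E[X²] = 0.21·68.68 + 0.41·126.1 + 0.38·128.29 = 114.874.
Var(X) = E[X²] − (E[X])² = 114.874 − 109.265 = 5.60879.

5.609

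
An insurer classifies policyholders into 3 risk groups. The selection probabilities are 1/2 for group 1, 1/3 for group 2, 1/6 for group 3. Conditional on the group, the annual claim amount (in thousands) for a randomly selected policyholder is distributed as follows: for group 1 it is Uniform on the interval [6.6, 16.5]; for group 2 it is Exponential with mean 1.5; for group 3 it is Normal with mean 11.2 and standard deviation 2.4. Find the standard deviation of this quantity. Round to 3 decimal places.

Per component, 1: μ=11.55, E[X²]=141.57; 2: μ=1.5, E[X²]=4.5; 3: μ=11.2, E[X²]=131.2.
E[X] = 0.5·11.55 + 0.333333·1.5 + 0.166667·11.2 = 8.14167.
E[X²] = 0.5·141.57 + 0.333333·4.5 + 0.166667·131.2 = 94.1517.
Var(X) = E[X²] − (E[X])² = 94.1517 − 66.2867 = 27.8649.
SD(X) = √27.8649 = 5.27872.

5.279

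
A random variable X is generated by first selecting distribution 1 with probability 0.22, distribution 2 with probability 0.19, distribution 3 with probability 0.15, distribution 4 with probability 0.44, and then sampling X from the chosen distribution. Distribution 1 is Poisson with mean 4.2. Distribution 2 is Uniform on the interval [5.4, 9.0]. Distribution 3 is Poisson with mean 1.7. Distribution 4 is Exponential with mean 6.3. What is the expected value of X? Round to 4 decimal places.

5.3190

Component means — 1: 4.2; 2: 7.2; 3: 1.7; 4: 6.3.
E[X] = 0.22·4.2 + 0.19·7.2 + 0.15·1.7 + 0.44·6.3 = 5.319.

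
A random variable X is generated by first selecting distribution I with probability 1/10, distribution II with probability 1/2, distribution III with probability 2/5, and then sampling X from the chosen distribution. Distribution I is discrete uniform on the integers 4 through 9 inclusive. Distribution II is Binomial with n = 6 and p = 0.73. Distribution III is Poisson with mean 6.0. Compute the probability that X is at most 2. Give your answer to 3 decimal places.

0.049

Conditional on each component, P(X ≤ 2): I: 0; II: 0.049153; III: 0.0619688.
By total probability, P(X ≤ 2) = 0.1·0 + 0.5·0.049153 + 0.4·0.0619688 = 0.049364.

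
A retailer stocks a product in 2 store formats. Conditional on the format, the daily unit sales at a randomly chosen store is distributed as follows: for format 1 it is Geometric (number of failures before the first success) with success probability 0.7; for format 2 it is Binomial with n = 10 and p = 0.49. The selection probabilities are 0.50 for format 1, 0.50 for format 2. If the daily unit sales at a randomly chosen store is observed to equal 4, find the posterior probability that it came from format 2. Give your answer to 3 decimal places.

Likelihoods P(X=4 | ·): 1: 0.00567; 2: 0.213022.
Posterior ∝ prior × likelihood. Numerator for 2: 0.5·0.213022 = 0.106511.
Normalizing constant: 0.5·0.00567 + 0.5·0.213022 = 0.109346.
P(2 | observation) = 0.106511 / 0.109346 = 0.974073.

0.974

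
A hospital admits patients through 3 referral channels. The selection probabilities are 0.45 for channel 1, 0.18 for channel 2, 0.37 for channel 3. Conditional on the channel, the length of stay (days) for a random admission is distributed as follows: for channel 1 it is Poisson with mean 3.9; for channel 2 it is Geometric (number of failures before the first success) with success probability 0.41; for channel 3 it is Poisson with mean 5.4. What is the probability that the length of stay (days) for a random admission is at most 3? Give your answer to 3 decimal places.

0.441

Conditional on each channel, P(X ≤ 3): 1: 0.453247; 2: 0.878826; 3: 0.213291.
By total probability, P(X ≤ 3) = 0.45·0.453247 + 0.18·0.878826 + 0.37·0.213291 = 0.441067.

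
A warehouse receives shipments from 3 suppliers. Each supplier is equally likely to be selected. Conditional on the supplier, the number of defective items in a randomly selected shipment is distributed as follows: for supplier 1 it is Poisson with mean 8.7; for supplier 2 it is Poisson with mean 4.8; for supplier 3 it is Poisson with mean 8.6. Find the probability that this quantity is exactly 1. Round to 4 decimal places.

0.0142

Conditional on each supplier, P(X = 1): 1: 0.0014493; 2: 0.0395028; 3: 0.00158331.
By total probability, P(X = 1) = 0.333333·0.0014493 + 0.333333·0.0395028 + 0.333333·0.00158331 = 0.0141785.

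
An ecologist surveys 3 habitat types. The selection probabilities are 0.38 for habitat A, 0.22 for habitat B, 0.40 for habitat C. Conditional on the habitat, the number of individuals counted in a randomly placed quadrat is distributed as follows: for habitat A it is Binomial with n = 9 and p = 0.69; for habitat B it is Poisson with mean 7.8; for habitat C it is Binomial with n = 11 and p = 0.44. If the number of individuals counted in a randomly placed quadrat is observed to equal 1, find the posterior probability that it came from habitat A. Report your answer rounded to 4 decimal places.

0.0297

Likelihoods P(X=1 | ·): A: 0.000529645; B: 0.00319593; C: 0.01468.
Posterior ∝ prior × likelihood. Numerator for A: 0.38·0.000529645 = 0.000201265.
Normalizing constant: 0.38·0.000529645 + 0.22·0.00319593 + 0.4·0.01468 = 0.00677636.
P(A | observation) = 0.000201265 / 0.00677636 = 0.0297011.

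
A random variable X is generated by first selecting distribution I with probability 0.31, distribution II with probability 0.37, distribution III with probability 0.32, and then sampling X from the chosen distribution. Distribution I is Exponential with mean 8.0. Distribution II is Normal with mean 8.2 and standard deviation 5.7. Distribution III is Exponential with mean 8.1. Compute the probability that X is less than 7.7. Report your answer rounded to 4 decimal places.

Conditional on each component, P(X < 7.7): I: 0.618063; II: 0.46505; III: 0.613498.
By total probability, P(X < 7.7) = 0.31·0.618063 + 0.37·0.46505 + 0.32·0.613498 = 0.559987.

0.5600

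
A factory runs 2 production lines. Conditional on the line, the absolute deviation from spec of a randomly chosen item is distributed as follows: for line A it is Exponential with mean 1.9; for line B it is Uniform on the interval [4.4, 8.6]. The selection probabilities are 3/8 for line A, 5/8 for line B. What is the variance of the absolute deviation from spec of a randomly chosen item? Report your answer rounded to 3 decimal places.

Per component, A: μ=1.9, E[X²]=7.22; B: μ=6.5, E[X²]=43.72.
E[X] = 0.375·1.9 + 0.625·6.5 = 4.775.
E[X²] = 0.375·7.22 + 0.625·43.72 = 30.0325.
Var(X) = E[X²] − (E[X])² = 30.0325 − 22.8006 = 7.23187.

7.232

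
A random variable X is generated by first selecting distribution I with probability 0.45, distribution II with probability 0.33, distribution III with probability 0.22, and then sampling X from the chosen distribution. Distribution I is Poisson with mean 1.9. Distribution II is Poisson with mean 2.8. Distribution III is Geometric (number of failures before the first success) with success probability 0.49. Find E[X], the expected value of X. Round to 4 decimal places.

2.0080

Component means — I: 1.9; II: 2.8; III: 1.04082.
E[X] = 0.45·1.9 + 0.33·2.8 + 0.22·1.04082 = 2.00798.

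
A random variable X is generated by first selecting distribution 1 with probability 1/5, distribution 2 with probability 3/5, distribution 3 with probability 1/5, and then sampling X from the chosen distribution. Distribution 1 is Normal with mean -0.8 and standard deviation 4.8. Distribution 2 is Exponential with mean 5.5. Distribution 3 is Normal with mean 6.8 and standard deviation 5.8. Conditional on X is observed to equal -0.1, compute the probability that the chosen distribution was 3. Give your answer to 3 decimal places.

Likelihoods f(-0.1 | ·): 1: 0.0822339; 2: 0; 3: 0.0338967.
Posterior ∝ prior × likelihood. Numerator for 3: 0.2·0.0338967 = 0.00677935.
Normalizing constant: 0.2·0.0822339 + 0.6·0 + 0.2·0.0338967 = 0.0232261.
P(3 | observation) = 0.00677935 / 0.0232261 = 0.291885.

0.292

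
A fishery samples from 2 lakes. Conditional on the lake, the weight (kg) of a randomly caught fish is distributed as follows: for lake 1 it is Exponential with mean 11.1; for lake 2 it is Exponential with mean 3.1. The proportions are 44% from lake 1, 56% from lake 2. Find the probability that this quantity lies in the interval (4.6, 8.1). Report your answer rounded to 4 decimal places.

Conditional on each lake, P(4.6 < X < 8.1): 1: 0.178688; 2: 0.153437.
By total probability, P(4.6 < X < 8.1) = 0.44·0.178688 + 0.56·0.153437 = 0.164547.

0.1645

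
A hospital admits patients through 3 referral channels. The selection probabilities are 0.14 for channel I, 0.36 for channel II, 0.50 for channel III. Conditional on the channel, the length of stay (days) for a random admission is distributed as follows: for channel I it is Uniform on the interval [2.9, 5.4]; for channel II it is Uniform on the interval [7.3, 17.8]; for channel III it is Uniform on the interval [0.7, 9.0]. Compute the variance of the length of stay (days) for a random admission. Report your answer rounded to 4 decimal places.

20.5136

Per component, I: μ=4.15, E[X²]=17.7433; II: μ=12.55, E[X²]=166.69; III: μ=4.85, E[X²]=29.2633.
E[X] = 0.14·4.15 + 0.36·12.55 + 0.5·4.85 = 7.524.
E[X²] = 0.14·17.7433 + 0.36·166.69 + 0.5·29.2633 = 77.1241.
Var(X) = E[X²] − (E[X])² = 77.1241 − 56.6106 = 20.5136.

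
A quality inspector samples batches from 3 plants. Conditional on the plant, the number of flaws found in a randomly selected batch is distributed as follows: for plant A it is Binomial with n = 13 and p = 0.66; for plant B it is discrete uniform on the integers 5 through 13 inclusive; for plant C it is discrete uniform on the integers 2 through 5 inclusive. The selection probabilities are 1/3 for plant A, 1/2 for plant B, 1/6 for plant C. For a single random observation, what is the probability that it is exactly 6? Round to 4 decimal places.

0.0804

Conditional on each plant, P(X = 6): A: 0.0744961; B: 0.111111; C: 0.
By total probability, P(X = 6) = 0.333333·0.0744961 + 0.5·0.111111 + 0.166667·0 = 0.0803876.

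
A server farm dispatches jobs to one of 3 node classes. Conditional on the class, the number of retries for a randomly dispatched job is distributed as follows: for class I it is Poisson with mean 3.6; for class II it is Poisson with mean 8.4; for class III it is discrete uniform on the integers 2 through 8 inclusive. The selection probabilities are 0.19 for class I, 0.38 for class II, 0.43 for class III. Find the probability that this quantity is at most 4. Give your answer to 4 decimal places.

Conditional on each class, P(X ≤ 4): I: 0.706438; II: 0.0789083; III: 0.428571.
By total probability, P(X ≤ 4) = 0.19·0.706438 + 0.38·0.0789083 + 0.43·0.428571 = 0.348494.

0.3485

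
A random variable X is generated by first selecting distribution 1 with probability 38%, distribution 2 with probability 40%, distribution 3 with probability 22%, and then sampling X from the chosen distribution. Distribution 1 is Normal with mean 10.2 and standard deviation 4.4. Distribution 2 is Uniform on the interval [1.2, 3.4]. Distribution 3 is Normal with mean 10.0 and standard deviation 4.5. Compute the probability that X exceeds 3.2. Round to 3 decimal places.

Conditional on each component, P(X > 3.2): 1: 0.944185; 2: 0.0909091; 3: 0.93462.
By total probability, P(X > 3.2) = 0.38·0.944185 + 0.4·0.0909091 + 0.22·0.93462 = 0.60077.

0.601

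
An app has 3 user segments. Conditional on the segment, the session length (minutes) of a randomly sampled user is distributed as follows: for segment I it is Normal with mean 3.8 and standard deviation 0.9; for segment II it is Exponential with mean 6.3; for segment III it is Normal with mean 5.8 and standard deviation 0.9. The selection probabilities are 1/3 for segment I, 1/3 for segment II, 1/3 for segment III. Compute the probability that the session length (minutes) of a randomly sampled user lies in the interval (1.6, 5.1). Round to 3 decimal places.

0.489

Conditional on each segment, P(1.6 < X < 5.1): I: 0.918439; II: 0.330646; III: 0.218348.
By total probability, P(1.6 < X < 5.1) = 0.333333·0.918439 + 0.333333·0.330646 + 0.333333·0.218348 = 0.489145.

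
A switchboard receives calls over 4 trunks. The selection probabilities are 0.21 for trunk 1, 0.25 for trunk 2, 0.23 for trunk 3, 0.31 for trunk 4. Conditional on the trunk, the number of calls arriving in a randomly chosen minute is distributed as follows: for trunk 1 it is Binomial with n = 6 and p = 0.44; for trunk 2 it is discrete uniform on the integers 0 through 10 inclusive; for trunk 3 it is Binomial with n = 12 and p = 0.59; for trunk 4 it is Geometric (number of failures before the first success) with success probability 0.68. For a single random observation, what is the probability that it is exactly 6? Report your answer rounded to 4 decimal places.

0.0671

Conditional on each trunk, P(X = 6): 1: 0.00725631; 2: 0.0909091; 3: 0.185134; 4: 0.000730144.
By total probability, P(X = 6) = 0.21·0.00725631 + 0.25·0.0909091 + 0.23·0.185134 + 0.31·0.000730144 = 0.0670584.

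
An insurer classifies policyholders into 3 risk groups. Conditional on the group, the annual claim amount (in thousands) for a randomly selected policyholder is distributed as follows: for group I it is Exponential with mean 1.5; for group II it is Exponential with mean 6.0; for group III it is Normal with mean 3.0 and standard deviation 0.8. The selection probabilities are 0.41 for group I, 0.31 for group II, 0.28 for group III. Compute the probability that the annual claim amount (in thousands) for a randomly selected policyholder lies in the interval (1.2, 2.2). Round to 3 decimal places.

Conditional on each group, P(1.2 < X < 2.2): I: 0.218636; II: 0.12569; III: 0.146431.
By total probability, P(1.2 < X < 2.2) = 0.41·0.218636 + 0.31·0.12569 + 0.28·0.146431 = 0.169605.

0.170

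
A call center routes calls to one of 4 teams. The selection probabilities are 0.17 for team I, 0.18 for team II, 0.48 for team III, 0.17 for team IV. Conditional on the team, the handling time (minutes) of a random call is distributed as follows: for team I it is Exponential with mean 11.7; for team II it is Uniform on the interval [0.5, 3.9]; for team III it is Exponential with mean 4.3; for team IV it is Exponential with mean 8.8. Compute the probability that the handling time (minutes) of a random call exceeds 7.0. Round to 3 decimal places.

0.264

Conditional on each team, P(X > 7.0): I: 0.549751; II: 0; III: 0.19634; IV: 0.451376.
By total probability, P(X > 7.0) = 0.17·0.549751 + 0.18·0 + 0.48·0.19634 + 0.17·0.451376 = 0.264435.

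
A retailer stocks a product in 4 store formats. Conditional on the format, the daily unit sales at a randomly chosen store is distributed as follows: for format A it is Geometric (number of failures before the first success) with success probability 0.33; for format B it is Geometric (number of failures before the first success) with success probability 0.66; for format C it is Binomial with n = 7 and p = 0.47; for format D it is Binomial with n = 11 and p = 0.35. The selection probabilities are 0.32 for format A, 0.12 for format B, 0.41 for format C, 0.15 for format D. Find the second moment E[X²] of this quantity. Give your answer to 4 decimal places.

For each component E[X²] = Var + (mean)², giving A: 10.2746; B: 1.04591; C: 12.5678; D: 17.325.
Overall E[X²] = 0.32·10.2746 + 0.12·1.04591 + 0.41·12.5678 + 0.15·17.325 = 11.1649.

11.1649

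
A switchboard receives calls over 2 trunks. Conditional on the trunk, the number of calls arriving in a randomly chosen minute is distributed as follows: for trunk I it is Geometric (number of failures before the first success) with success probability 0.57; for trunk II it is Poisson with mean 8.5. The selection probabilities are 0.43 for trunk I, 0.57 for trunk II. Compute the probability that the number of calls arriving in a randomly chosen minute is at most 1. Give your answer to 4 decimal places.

0.3516

Conditional on each trunk, P(X ≤ 1): I: 0.8151; II: 0.00193295.
By total probability, P(X ≤ 1) = 0.43·0.8151 + 0.57·0.00193295 = 0.351595.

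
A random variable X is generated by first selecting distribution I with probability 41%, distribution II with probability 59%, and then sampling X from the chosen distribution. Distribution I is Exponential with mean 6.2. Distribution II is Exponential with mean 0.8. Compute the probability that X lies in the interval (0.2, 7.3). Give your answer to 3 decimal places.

Conditional on each component, P(0.2 < X < 7.3): I: 0.660184; II: 0.778692.
By total probability, P(0.2 < X < 7.3) = 0.41·0.660184 + 0.59·0.778692 = 0.730104.

0.730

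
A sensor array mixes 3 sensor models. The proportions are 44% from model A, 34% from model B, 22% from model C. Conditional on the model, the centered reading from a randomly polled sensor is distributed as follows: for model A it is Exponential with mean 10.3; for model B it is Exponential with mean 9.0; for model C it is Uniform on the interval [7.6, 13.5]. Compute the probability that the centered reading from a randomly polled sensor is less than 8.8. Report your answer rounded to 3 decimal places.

0.510

Conditional on each model, P(X < 8.8): A: 0.574448; B: 0.623854; C: 0.20339.
By total probability, P(X < 8.8) = 0.44·0.574448 + 0.34·0.623854 + 0.22·0.20339 = 0.509613.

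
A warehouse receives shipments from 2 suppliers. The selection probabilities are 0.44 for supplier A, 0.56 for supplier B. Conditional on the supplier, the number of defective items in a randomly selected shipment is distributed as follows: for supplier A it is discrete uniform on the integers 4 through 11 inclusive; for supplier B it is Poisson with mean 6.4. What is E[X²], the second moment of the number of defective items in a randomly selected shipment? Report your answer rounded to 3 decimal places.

For each component E[X²] = Var + (mean)², giving A: 61.5; B: 47.36.
Overall E[X²] = 0.44·61.5 + 0.56·47.36 = 53.5816.

53.582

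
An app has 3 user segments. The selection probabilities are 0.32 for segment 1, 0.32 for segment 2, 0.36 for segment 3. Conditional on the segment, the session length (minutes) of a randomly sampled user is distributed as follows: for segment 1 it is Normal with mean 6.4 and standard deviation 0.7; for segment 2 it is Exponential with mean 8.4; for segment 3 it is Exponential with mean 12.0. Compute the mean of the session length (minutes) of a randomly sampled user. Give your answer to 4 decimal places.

9.0560

Component means — 1: 6.4; 2: 8.4; 3: 12.
E[X] = 0.32·6.4 + 0.32·8.4 + 0.36·12 = 9.056.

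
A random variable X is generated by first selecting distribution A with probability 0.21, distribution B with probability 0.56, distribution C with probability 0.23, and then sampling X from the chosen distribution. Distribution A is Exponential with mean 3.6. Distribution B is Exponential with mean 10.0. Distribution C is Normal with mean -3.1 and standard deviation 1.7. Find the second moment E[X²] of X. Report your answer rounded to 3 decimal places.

For each component E[X²] = Var + (mean)², giving A: 25.92; B: 200; C: 12.5.
Overall E[X²] = 0.21·25.92 + 0.56·200 + 0.23·12.5 = 120.318.

120.318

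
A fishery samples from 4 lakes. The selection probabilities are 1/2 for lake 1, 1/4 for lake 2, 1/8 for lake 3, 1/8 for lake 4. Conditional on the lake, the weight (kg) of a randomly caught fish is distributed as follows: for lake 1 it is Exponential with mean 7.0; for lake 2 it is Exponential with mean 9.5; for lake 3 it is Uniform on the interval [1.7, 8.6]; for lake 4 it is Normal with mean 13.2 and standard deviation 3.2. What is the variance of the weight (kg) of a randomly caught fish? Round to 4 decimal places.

54.2678

Per component, 1: μ=7, E[X²]=98; 2: μ=9.5, E[X²]=180.5; 3: μ=5.15, E[X²]=30.49; 4: μ=13.2, E[X²]=184.48.
E[X] = 0.5·7 + 0.25·9.5 + 0.125·5.15 + 0.125·13.2 = 8.16875.
E[X²] = 0.5·98 + 0.25·180.5 + 0.125·30.49 + 0.125·184.48 = 120.996.
Var(X) = E[X²] − (E[X])² = 120.996 − 66.7285 = 54.2678.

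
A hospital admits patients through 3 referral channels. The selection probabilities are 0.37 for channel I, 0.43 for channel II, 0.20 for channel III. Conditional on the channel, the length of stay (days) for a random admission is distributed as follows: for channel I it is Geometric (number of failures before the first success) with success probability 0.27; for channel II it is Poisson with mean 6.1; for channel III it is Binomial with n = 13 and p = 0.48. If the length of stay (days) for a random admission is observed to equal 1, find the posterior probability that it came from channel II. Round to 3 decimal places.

Likelihoods P(X=1 | ·): I: 0.1971; II: 0.0136815; III: 0.00243907.
Posterior ∝ prior × likelihood. Numerator for II: 0.43·0.0136815 = 0.00588304.
Normalizing constant: 0.37·0.1971 + 0.43·0.0136815 + 0.2·0.00243907 = 0.0792979.
P(II | observation) = 0.00588304 / 0.0792979 = 0.0741892.

0.074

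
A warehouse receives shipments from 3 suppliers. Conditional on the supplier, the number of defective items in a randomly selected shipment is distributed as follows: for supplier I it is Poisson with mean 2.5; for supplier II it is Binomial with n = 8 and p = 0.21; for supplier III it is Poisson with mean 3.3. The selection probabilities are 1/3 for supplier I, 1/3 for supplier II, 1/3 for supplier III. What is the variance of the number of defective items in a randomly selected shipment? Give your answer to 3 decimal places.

2.813

Per component, I: μ=2.5, E[X²]=8.75; II: μ=1.68, E[X²]=4.1496; III: μ=3.3, E[X²]=14.19.
E[X] = 0.333333·2.5 + 0.333333·1.68 + 0.333333·3.3 = 2.49333.
E[X²] = 0.333333·8.75 + 0.333333·4.1496 + 0.333333·14.19 = 9.02987.
Var(X) = E[X²] − (E[X])² = 9.02987 − 6.21671 = 2.81316.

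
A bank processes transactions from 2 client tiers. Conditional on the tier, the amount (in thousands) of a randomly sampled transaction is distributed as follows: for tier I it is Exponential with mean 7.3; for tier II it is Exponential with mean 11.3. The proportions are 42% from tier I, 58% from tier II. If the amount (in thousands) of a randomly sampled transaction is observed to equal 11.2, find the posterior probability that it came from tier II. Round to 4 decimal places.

Likelihoods f(11.2 | ·): I: 0.0295367; II: 0.0328451.
Posterior ∝ prior × likelihood. Numerator for II: 0.58·0.0328451 = 0.0190501.
Normalizing constant: 0.42·0.0295367 + 0.58·0.0328451 = 0.0314556.
P(II | observation) = 0.0190501 / 0.0314556 = 0.605621.

0.6056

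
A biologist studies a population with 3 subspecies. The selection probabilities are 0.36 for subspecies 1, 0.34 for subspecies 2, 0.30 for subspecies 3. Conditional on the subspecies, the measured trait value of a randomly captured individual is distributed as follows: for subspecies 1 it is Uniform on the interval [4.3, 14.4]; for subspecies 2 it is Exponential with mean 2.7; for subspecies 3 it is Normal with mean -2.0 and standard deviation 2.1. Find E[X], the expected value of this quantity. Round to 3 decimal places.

3.684

Component means — 1: 9.35; 2: 2.7; 3: -2.
E[X] = 0.36·9.35 + 0.34·2.7 + 0.3·-2 = 3.684.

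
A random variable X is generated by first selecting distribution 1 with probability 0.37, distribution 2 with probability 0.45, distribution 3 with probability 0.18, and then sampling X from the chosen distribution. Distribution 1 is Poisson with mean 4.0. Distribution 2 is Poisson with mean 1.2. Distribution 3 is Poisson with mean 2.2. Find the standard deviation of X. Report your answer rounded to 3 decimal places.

Per component, 1: μ=4, E[X²]=20; 2: μ=1.2, E[X²]=2.64; 3: μ=2.2, E[X²]=7.04.
E[X] = 0.37·4 + 0.45·1.2 + 0.18·2.2 = 2.416.
E[X²] = 0.37·20 + 0.45·2.64 + 0.18·7.04 = 9.8552.
Var(X) = E[X²] − (E[X])² = 9.8552 − 5.83706 = 4.01814.
SD(X) = √4.01814 = 2.00453.

2.005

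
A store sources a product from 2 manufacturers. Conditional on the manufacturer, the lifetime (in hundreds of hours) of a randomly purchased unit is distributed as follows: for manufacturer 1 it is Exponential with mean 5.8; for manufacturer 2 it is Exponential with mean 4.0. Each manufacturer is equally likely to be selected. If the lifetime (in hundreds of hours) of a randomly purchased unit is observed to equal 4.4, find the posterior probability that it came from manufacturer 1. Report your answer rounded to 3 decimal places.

0.492

Likelihoods f(4.4 | ·): 1: 0.0807434; 2: 0.0832178.
Posterior ∝ prior × likelihood. Numerator for 1: 0.5·0.0807434 = 0.0403717.
Normalizing constant: 0.5·0.0807434 + 0.5·0.0832178 = 0.0819806.
P(1 | observation) = 0.0403717 / 0.0819806 = 0.492455.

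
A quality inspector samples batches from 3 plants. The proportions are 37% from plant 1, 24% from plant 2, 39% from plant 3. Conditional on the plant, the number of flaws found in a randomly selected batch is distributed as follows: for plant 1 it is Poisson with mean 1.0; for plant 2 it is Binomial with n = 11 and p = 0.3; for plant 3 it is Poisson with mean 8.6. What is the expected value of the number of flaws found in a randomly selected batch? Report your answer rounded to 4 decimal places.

Component means — 1: 1; 2: 3.3; 3: 8.6.
E[X] = 0.37·1 + 0.24·3.3 + 0.39·8.6 = 4.516.

4.5160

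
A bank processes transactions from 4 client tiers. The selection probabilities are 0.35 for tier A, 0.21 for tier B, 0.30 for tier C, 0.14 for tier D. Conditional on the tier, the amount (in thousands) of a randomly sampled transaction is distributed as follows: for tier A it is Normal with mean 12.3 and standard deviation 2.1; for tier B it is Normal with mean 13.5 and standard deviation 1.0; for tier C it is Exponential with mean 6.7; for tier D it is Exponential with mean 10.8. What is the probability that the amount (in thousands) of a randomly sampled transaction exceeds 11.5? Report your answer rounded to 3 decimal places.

0.534

Conditional on each tier, P(X > 11.5): A: 0.648381; B: 0.97725; C: 0.179709; D: 0.344792.
By total probability, P(X > 11.5) = 0.35·0.648381 + 0.21·0.97725 + 0.3·0.179709 + 0.14·0.344792 = 0.534339.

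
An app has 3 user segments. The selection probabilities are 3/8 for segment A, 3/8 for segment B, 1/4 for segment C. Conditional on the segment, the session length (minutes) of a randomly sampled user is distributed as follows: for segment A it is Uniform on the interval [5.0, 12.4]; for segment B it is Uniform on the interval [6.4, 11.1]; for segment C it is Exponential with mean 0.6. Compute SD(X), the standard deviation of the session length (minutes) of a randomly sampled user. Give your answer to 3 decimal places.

Per component, A: μ=8.7, E[X²]=80.2533; B: μ=8.75, E[X²]=78.4033; C: μ=0.6, E[X²]=0.72.
E[X] = 0.375·8.7 + 0.375·8.75 + 0.25·0.6 = 6.69375.
E[X²] = 0.375·80.2533 + 0.375·78.4033 + 0.25·0.72 = 59.6762.
Var(X) = E[X²] − (E[X])² = 59.6762 − 44.8063 = 14.87.
SD(X) = √14.87 = 3.85616.

3.856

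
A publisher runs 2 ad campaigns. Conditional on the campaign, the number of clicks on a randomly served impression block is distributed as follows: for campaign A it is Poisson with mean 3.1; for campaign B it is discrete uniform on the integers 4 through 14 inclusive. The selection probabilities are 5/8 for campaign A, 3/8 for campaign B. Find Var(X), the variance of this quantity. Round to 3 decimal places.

Per component, A: μ=3.1, E[X²]=12.71; B: μ=9, E[X²]=91.
E[X] = 0.625·3.1 + 0.375·9 = 5.3125.
E[X²] = 0.625·12.71 + 0.375·91 = 42.0688.
Var(X) = E[X²] − (E[X])² = 42.0688 − 28.2227 = 13.8461.

13.846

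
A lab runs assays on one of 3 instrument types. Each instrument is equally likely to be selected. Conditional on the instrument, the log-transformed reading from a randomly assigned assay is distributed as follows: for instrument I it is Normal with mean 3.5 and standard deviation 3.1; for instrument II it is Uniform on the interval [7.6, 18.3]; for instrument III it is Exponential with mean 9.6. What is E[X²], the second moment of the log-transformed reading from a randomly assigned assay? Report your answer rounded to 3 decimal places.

For each component E[X²] = Var + (mean)², giving I: 21.86; II: 177.243; III: 184.32.
Overall E[X²] = 0.333333·21.86 + 0.333333·177.243 + 0.333333·184.32 = 127.808.

127.808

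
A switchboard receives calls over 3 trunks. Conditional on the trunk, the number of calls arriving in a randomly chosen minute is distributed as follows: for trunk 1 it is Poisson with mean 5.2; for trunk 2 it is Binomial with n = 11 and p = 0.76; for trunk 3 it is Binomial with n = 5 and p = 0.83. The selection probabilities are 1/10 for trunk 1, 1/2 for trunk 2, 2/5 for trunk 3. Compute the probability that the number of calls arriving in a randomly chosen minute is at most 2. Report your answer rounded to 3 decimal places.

0.026

Conditional on each trunk, P(X ≤ 2): 1: 0.108787; 2: 8.93776e-05; 3: 0.0374538.
By total probability, P(X ≤ 2) = 0.1·0.108787 + 0.5·8.93776e-05 + 0.4·0.0374538 = 0.0259049.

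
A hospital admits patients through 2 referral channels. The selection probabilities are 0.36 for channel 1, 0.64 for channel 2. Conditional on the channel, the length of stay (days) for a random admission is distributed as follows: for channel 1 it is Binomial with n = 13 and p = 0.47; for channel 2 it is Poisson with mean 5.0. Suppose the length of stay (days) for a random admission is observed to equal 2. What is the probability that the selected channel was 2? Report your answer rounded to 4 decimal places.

Likelihoods P(X=2 | ·): 1: 0.0159707; 2: 0.0842243.
Posterior ∝ prior × likelihood. Numerator for 2: 0.64·0.0842243 = 0.0539036.
Normalizing constant: 0.36·0.0159707 + 0.64·0.0842243 = 0.059653.
P(2 | observation) = 0.0539036 / 0.059653 = 0.903618.

0.9036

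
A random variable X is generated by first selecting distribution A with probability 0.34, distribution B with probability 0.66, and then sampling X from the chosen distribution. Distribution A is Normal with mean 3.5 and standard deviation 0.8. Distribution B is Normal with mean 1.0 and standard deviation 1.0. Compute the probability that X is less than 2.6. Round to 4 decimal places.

Conditional on each component, P(X < 2.6): A: 0.130295; B: 0.945201.
By total probability, P(X < 2.6) = 0.34·0.130295 + 0.66·0.945201 = 0.668133.

0.6681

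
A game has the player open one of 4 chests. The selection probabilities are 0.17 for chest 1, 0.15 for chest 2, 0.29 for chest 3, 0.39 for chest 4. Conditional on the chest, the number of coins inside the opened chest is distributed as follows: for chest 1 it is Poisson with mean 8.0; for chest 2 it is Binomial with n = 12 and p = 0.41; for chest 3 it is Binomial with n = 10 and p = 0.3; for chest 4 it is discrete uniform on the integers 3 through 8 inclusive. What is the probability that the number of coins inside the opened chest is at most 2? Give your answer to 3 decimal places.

Conditional on each chest, P(X ≤ 2): 1: 0.013754; 2: 0.0733223; 3: 0.382783; 4: 0.
By total probability, P(X ≤ 2) = 0.17·0.013754 + 0.15·0.0733223 + 0.29·0.382783 + 0.39·0 = 0.124344.

0.124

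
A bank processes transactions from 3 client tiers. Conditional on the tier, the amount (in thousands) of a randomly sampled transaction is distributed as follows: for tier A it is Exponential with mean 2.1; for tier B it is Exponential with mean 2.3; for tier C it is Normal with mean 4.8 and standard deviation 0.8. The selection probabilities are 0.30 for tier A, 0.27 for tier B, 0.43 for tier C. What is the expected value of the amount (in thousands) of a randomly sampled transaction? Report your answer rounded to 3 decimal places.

Component means — A: 2.1; B: 2.3; C: 4.8.
E[X] = 0.3·2.1 + 0.27·2.3 + 0.43·4.8 = 3.315.

3.315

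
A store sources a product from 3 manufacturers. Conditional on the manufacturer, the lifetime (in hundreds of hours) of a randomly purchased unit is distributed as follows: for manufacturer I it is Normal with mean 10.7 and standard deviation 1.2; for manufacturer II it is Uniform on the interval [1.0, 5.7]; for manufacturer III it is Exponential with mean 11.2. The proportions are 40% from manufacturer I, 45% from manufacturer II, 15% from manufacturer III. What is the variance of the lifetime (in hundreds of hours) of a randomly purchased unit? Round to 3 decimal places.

Per component, I: μ=10.7, E[X²]=115.93; II: μ=3.35, E[X²]=13.0633; III: μ=11.2, E[X²]=250.88.
E[X] = 0.4·10.7 + 0.45·3.35 + 0.15·11.2 = 7.4675.
E[X²] = 0.4·115.93 + 0.45·13.0633 + 0.15·250.88 = 89.8825.
Var(X) = E[X²] − (E[X])² = 89.8825 − 55.7636 = 34.1189.

34.119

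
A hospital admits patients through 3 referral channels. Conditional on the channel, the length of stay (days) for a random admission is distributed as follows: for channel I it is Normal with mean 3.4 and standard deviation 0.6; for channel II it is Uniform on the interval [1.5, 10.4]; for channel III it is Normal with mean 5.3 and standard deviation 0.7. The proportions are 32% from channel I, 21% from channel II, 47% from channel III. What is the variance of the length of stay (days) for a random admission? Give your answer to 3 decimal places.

2.753

Per component, I: μ=3.4, E[X²]=11.92; II: μ=5.95, E[X²]=42.0033; III: μ=5.3, E[X²]=28.58.
E[X] = 0.32·3.4 + 0.21·5.95 + 0.47·5.3 = 4.8285.
E[X²] = 0.32·11.92 + 0.21·42.0033 + 0.47·28.58 = 26.0677.
Var(X) = E[X²] − (E[X])² = 26.0677 − 23.3144 = 2.75329.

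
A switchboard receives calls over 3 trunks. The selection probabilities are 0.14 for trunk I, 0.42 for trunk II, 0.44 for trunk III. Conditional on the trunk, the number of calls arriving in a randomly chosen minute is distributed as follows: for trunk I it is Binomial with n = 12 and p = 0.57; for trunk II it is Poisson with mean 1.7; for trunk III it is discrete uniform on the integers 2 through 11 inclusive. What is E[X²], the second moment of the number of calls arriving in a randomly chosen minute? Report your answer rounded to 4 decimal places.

For each component E[X²] = Var + (mean)², giving I: 49.7268; II: 4.59; III: 50.5.
Overall E[X²] = 0.14·49.7268 + 0.42·4.59 + 0.44·50.5 = 31.1096.

31.1096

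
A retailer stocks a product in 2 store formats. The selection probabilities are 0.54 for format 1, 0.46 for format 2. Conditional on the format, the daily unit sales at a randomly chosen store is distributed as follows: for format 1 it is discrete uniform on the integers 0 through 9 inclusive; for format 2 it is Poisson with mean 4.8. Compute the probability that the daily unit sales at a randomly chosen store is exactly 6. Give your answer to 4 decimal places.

Conditional on each format, P(X = 6): 1: 0.1; 2: 0.139798.
By total probability, P(X = 6) = 0.54·0.1 + 0.46·0.139798 = 0.118307.

0.1183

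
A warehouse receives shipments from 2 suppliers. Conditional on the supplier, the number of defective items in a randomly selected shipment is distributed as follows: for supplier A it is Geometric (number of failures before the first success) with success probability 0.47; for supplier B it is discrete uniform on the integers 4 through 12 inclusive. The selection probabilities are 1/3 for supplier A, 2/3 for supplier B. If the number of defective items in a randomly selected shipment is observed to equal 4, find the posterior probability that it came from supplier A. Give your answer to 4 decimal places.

Likelihoods P(X=4 | ·): A: 0.0370853; B: 0.111111.
Posterior ∝ prior × likelihood. Numerator for A: 0.333333·0.0370853 = 0.0123618.
Normalizing constant: 0.333333·0.0370853 + 0.666667·0.111111 = 0.0864358.
P(A | observation) = 0.0123618 / 0.0864358 = 0.143017.

0.1430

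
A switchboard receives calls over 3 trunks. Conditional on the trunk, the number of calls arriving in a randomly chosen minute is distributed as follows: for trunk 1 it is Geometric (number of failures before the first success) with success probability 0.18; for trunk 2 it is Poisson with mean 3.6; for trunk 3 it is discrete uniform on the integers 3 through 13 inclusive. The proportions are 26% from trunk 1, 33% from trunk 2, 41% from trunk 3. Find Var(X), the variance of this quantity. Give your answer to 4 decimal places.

Per component, 1: μ=4.55556, E[X²]=46.0617; 2: μ=3.6, E[X²]=16.56; 3: μ=8, E[X²]=74.
E[X] = 0.26·4.55556 + 0.33·3.6 + 0.41·8 = 5.65244.
E[X²] = 0.26·46.0617 + 0.33·16.56 + 0.41·74 = 47.7808.
Var(X) = E[X²] − (E[X])² = 47.7808 − 31.9501 = 15.8307.

15.8307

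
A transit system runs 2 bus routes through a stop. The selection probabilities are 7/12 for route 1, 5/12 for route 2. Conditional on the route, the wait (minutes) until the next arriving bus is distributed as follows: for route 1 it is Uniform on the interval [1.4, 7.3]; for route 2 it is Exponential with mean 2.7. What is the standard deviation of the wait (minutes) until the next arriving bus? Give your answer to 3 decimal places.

Per component, 1: μ=4.35, E[X²]=21.8233; 2: μ=2.7, E[X²]=14.58.
E[X] = 0.583333·4.35 + 0.416667·2.7 = 3.6625.
E[X²] = 0.583333·21.8233 + 0.416667·14.58 = 18.8053.
Var(X) = E[X²] − (E[X])² = 18.8053 − 13.4139 = 5.39137.
SD(X) = √5.39137 = 2.32193.

2.322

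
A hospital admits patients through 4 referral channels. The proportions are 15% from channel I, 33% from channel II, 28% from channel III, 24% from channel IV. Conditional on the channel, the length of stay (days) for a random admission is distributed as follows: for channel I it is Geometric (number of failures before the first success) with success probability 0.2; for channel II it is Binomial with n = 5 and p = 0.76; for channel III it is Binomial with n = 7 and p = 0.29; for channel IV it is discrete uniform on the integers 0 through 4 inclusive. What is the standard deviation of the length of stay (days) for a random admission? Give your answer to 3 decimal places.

Per component, I: μ=4, E[X²]=36; II: μ=3.8, E[X²]=15.352; III: μ=2.03, E[X²]=5.5622; IV: μ=2, E[X²]=6.
E[X] = 0.15·4 + 0.33·3.8 + 0.28·2.03 + 0.24·2 = 2.9024.
E[X²] = 0.15·36 + 0.33·15.352 + 0.28·5.5622 + 0.24·6 = 13.4636.
Var(X) = E[X²] − (E[X])² = 13.4636 − 8.42393 = 5.03965.
SD(X) = √5.03965 = 2.24492.

2.245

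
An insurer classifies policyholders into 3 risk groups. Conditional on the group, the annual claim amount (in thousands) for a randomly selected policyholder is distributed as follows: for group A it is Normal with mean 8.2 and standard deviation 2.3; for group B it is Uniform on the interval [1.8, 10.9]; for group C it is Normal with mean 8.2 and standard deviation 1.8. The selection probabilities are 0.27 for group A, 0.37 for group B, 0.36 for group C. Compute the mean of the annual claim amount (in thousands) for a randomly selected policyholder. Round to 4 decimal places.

Component means — A: 8.2; B: 6.35; C: 8.2.
E[X] = 0.27·8.2 + 0.37·6.35 + 0.36·8.2 = 7.5155.

7.5155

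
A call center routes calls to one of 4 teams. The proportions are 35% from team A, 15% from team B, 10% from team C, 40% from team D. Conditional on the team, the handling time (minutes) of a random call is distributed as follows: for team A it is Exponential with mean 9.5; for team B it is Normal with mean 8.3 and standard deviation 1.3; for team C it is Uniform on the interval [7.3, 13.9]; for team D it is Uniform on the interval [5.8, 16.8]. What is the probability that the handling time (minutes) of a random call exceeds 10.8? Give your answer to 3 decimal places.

Conditional on each team, P(X > 10.8): A: 0.320831; B: 0.0272352; C: 0.469697; D: 0.545455.
By total probability, P(X > 10.8) = 0.35·0.320831 + 0.15·0.0272352 + 0.1·0.469697 + 0.4·0.545455 = 0.381527.

0.382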